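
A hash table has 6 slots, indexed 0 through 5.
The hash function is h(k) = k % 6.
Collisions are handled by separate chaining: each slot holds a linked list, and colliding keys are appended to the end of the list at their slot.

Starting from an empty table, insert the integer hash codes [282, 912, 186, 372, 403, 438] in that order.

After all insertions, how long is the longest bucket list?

5

282 → bucket 0
912 → bucket 0 (collision)
186 → bucket 0 (collision)
372 → bucket 0 (collision)
403 → bucket 1
438 → bucket 0 (collision)
Final buckets:
0: 282 -> 912 -> 186 -> 372 -> 438
1: 403
2: .
3: .
4: .
5: .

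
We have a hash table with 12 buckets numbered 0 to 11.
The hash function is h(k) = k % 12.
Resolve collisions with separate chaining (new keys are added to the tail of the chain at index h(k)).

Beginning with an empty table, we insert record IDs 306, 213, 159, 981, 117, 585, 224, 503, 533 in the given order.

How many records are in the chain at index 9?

4

Insert 306: h=6, bucket 6 empty -> new chain.
Insert 213: h=9, bucket 9 empty -> new chain.
Insert 159: h=3, bucket 3 empty -> new chain.
Insert 981: h=9, bucket 9 nonempty -> append to chain.
Insert 117: h=9, bucket 9 nonempty -> append to chain.
Insert 585: h=9, bucket 9 nonempty -> append to chain.
Insert 224: h=8, bucket 8 empty -> new chain.
Insert 503: h=11, bucket 11 empty -> new chain.
Insert 533: h=5, bucket 5 empty -> new chain.
Final buckets:
0: -
1: -
2: -
3: 159
4: -
5: 533
6: 306
7: -
8: 224
9: 213 -> 981 -> 117 -> 585
10: -
11: 503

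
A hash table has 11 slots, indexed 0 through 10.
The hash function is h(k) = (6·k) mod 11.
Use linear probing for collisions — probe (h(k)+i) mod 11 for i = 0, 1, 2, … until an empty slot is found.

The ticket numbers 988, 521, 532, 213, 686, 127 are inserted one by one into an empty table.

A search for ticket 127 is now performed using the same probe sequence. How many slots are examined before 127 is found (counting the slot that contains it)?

4

988: h=10 → slot 10
521: h=2 → slot 2
532: h=2, probe 2,3 → slot 3
213: h=2, probe 2,3,4 → slot 4
686: h=2, probe 2,3,4,5 → slot 5
127: h=3, probe 3,4,5,6 → slot 6
Table: [—, —, 521, 532, 213, 686, 127, —, —, —, 988]
Lookup 127: h=3, probe 3,4,5,6 → found at 6.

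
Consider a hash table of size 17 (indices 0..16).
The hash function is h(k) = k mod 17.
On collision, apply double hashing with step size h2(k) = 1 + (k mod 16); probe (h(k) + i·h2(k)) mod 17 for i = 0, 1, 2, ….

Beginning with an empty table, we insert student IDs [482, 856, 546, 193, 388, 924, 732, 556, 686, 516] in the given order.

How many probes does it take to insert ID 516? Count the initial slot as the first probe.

Insert 482: h=6, slot 6 empty -> index 6.
Insert 856: h=6, h2=9, slot 6 occupied -> index 15.
Insert 546: h=2, slot 2 empty -> index 2.
Insert 193: h=6, h2=2, slot 6 occupied -> index 8.
Insert 388: h=14, slot 14 empty -> index 14.
Insert 924: h=6, h2=13, slots 6,2,15 occupied -> index 11.
Insert 732: h=1, slot 1 empty -> index 1.
Insert 556: h=12, slot 12 empty -> index 12.
Insert 686: h=6, h2=15, slot 6 occupied -> index 4.
Insert 516: h=6, h2=5, slots 6,11 occupied -> index 16.
Table: [—, 732, 546, —, 686, —, 482, —, 193, —, —, 924, 556, —, 388, 856, 516]

3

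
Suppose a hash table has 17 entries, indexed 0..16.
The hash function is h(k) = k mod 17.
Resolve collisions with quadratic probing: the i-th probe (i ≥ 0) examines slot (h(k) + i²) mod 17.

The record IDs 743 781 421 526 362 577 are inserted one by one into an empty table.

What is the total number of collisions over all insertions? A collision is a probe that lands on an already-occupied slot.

Insert 743: h=12, slot 12 empty => index 12.
Insert 781: h=16, slot 16 empty => index 16.
Insert 421: h=13, slot 13 empty => index 13.
Insert 526: h=16, slot 16 occupied => index 0.
Insert 362: h=5, slot 5 empty => index 5.
Insert 577: h=16, slots 16,0 occupied => index 3.
Table: [526, ∅, ∅, 577, ∅, 362, ∅, ∅, ∅, ∅, ∅, ∅, 743, 421, ∅, ∅, 781]

3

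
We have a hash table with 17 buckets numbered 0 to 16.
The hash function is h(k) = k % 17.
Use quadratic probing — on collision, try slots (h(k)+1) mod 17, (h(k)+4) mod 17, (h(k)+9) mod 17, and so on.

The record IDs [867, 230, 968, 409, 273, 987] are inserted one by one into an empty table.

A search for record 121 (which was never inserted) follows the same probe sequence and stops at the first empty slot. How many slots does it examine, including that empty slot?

867: h=0 -> slot 0
230: h=9 -> slot 9
968: h=16 -> slot 16
409: h=1 -> slot 1
273: h=1, probe 1,2 -> slot 2
987: h=1, probe 1,2,5 -> slot 5
Table: [867, 409, 273, ., ., 987, ., ., ., 230, ., ., ., ., ., ., 968]
Lookup 121: h=2, probe 2,3 → slot 3 empty, not found.

2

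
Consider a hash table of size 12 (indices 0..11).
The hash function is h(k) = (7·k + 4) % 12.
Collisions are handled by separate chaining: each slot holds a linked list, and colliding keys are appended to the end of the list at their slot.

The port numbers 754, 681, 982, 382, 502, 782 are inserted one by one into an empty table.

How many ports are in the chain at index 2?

4

Insert 754: h=2, bucket 2 empty → new chain.
Insert 681: h=7, bucket 7 empty → new chain.
Insert 982: h=2, bucket 2 nonempty → append to chain.
Insert 382: h=2, bucket 2 nonempty → append to chain.
Insert 502: h=2, bucket 2 nonempty → append to chain.
Insert 782: h=6, bucket 6 empty → new chain.
Final buckets:
0: -
1: -
2: 754 -> 982 -> 382 -> 502
3: -
4: -
5: -
6: 782
7: 681
8: -
9: -
10: -
11: -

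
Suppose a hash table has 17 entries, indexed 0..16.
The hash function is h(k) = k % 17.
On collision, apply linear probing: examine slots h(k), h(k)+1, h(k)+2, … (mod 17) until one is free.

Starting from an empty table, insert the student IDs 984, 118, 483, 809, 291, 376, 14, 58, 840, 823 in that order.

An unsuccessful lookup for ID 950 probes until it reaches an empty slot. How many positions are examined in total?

984 hashes to 15; slot 15 is free → place at 15.
118 hashes to 16; slot 16 is free → place at 16.
483 hashes to 7; slot 7 is free → place at 7.
809 hashes to 10; slot 10 is free → place at 10.
291 hashes to 2; slot 2 is free → place at 2.
376 hashes to 2; 2 taken → place at 3.
14 hashes to 14; slot 14 is free → place at 14.
58 hashes to 7; 7 taken → place at 8.
840 hashes to 7; 7,8 taken → place at 9.
823 hashes to 7; 7,8,9,10 taken → place at 11.
Table: [—, —, 291, 376, —, —, —, 483, 58, 840, 809, 823, —, —, 14, 984, 118]
Lookup 950: h=15, probe 15,16,0 → slot 0 empty, not found.

3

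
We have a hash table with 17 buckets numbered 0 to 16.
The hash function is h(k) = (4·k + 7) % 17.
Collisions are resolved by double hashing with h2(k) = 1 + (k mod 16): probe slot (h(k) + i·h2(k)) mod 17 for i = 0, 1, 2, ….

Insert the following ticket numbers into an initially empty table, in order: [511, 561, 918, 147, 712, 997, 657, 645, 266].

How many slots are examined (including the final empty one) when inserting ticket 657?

2

511: h=11 → slot 11
561: h=7 → slot 7
918: h=7, h2=7, probe 7,14 → slot 14
147: h=0 → slot 0
712: h=16 → slot 16
997: h=0, h2=6, probe 0,6 → slot 6
657: h=0, h2=2, probe 0,2 → slot 2
645: h=3 → slot 3
266: h=0, h2=11, probe 0,11,5 → slot 5
Table: [147, ∅, 657, 645, ∅, 266, 997, 561, ∅, ∅, ∅, 511, ∅, ∅, 918, ∅, 712]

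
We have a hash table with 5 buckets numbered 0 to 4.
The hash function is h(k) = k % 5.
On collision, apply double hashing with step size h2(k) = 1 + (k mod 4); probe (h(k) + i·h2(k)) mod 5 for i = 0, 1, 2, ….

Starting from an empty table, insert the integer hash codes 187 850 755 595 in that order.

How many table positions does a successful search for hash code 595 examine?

187 hashes to 2; slot 2 is free → place at 2.
850 hashes to 0; slot 0 is free → place at 0.
755 hashes to 0, h2=4; 0 taken → place at 4.
595 hashes to 0, h2=4; 0,4 taken → place at 3.
Table: [850, ∅, 187, 595, 755]
Lookup 595: h=0, h2=4, probe 0,4,3 → found at 3.

3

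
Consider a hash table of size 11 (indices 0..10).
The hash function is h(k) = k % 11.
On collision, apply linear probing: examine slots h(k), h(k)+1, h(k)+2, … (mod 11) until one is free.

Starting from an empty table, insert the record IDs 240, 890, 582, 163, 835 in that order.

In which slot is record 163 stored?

1

Insert 240: h=9, slot 9 empty → index 9.
Insert 890: h=10, slot 10 empty → index 10.
Insert 582: h=10, slot 10 occupied → index 0.
Insert 163: h=9, slots 9,10,0 occupied → index 1.
Insert 835: h=10, slots 10,0,1 occupied → index 2.
Table: [582, 163, 835, —, —, —, —, —, —, 240, 890]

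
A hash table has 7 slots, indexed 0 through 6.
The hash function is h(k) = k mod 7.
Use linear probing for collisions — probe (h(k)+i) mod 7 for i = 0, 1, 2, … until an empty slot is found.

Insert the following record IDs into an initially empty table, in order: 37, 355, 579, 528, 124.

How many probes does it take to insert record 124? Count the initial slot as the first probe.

37: h=2 -> slot 2
355: h=5 -> slot 5
579: h=5, probe 5,6 -> slot 6
528: h=3 -> slot 3
124: h=5, probe 5,6,0 -> slot 0
Table: [124, _, 37, 528, _, 355, 579]

3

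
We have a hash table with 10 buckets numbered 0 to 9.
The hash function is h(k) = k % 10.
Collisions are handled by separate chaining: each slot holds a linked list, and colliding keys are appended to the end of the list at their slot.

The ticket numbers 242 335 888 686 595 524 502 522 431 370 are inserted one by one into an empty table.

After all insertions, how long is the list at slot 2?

3

242 → bucket 2
335 → bucket 5
888 → bucket 8
686 → bucket 6
595 → bucket 5 (collision)
524 → bucket 4
502 → bucket 2 (collision)
522 → bucket 2 (collision)
431 → bucket 1
370 → bucket 0
Final buckets:
0: 370
1: 431
2: 242 -> 502 -> 522
3: -
4: 524
5: 335 -> 595
6: 686
7: -
8: 888
9: -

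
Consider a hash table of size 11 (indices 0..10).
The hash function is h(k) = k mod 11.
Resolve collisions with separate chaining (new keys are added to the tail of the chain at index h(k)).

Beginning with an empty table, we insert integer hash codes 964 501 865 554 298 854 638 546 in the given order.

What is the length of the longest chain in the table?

964 → bucket 7
501 → bucket 6
865 → bucket 7 (collision)
554 → bucket 4
298 → bucket 1
854 → bucket 7 (collision)
638 → bucket 0
546 → bucket 7 (collision)
Final buckets:
0: 638
1: 298
2: -
3: -
4: 554
5: -
6: 501
7: 964 -> 865 -> 854 -> 546
8: -
9: -
10: -

4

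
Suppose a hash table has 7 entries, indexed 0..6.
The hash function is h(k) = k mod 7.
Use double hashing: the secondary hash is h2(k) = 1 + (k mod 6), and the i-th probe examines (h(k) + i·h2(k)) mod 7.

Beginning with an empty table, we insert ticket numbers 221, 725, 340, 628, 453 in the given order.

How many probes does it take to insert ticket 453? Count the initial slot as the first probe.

221: h=4 -> slot 4
725: h=4, h2=6, probe 4,3 -> slot 3
340: h=4, h2=5, probe 4,2 -> slot 2
628: h=5 -> slot 5
453: h=5, h2=4, probe 5,2,6 -> slot 6
Table: [_, _, 340, 725, 221, 628, 453]

3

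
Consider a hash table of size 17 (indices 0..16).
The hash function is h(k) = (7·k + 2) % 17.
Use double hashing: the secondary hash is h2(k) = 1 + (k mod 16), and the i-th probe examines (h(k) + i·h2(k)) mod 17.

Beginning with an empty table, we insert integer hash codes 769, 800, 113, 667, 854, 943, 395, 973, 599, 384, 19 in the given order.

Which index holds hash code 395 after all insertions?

15

Insert 769: h=13, slot 13 empty → index 13.
Insert 800: h=9, slot 9 empty → index 9.
Insert 113: h=11, slot 11 empty → index 11.
Insert 667: h=13, h2=12, slot 13 occupied → index 8.
Insert 854: h=13, h2=7, slot 13 occupied → index 3.
Insert 943: h=7, slot 7 empty → index 7.
Insert 395: h=13, h2=12, slots 13,8,3 occupied → index 15.
Insert 973: h=13, h2=14, slot 13 occupied → index 10.
Insert 599: h=13, h2=8, slot 13 occupied → index 4.
Insert 384: h=4, h2=1, slot 4 occupied → index 5.
Insert 19: h=16, slot 16 empty → index 16.
Table: [∅, ∅, ∅, 854, 599, 384, ∅, 943, 667, 800, 973, 113, ∅, 769, ∅, 395, 19]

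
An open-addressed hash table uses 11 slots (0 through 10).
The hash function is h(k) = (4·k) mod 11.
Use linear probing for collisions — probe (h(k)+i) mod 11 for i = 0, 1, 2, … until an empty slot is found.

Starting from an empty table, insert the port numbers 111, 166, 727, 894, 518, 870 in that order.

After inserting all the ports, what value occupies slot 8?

870

111 hashes to 4; slot 4 is free → place at 4.
166 hashes to 4; 4 taken → place at 5.
727 hashes to 4; 4,5 taken → place at 6.
894 hashes to 1; slot 1 is free → place at 1.
518 hashes to 4; 4,5,6 taken → place at 7.
870 hashes to 4; 4,5,6,7 taken → place at 8.
Table: [_, 894, _, _, 111, 166, 727, 518, 870, _, _]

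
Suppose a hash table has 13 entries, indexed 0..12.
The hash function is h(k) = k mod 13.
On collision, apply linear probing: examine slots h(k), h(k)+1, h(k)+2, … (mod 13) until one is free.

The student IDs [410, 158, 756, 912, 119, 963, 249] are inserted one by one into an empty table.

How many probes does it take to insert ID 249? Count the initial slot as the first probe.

Insert 410: h=7, slot 7 empty => index 7.
Insert 158: h=2, slot 2 empty => index 2.
Insert 756: h=2, slot 2 occupied => index 3.
Insert 912: h=2, slots 2,3 occupied => index 4.
Insert 119: h=2, slots 2,3,4 occupied => index 5.
Insert 963: h=1, slot 1 empty => index 1.
Insert 249: h=2, slots 2,3,4,5 occupied => index 6.
Table: [., 963, 158, 756, 912, 119, 249, 410, ., ., ., ., .]

5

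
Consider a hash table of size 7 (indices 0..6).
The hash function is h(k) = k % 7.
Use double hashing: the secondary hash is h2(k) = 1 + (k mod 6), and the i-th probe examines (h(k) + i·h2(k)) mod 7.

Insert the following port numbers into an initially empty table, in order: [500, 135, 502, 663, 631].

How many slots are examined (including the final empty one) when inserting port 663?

3

500: h=3 -> slot 3
135: h=2 -> slot 2
502: h=5 -> slot 5
663: h=5, h2=4, probe 5,2,6 -> slot 6
631: h=1 -> slot 1
Table: [-, 631, 135, 500, -, 502, 663]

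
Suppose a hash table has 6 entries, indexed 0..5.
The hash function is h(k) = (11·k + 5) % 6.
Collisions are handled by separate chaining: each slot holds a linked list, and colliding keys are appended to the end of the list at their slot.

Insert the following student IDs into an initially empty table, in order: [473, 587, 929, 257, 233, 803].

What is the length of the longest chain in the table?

473 → bucket 0
587 → bucket 0 (collision)
929 → bucket 0 (collision)
257 → bucket 0 (collision)
233 → bucket 0 (collision)
803 → bucket 0 (collision)
Final buckets:
0: 473 -> 587 -> 929 -> 257 -> 233 -> 803
1: _
2: _
3: _
4: _
5: _

6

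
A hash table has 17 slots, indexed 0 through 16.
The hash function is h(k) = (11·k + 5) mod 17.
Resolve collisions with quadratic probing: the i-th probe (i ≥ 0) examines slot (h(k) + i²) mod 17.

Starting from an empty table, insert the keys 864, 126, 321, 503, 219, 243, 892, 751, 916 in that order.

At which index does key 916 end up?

864: h=6 → slot 6
126: h=14 → slot 14
321: h=0 → slot 0
503: h=13 → slot 13
219: h=0, probe 0,1 → slot 1
243: h=9 → slot 9
892: h=8 → slot 8
751: h=4 → slot 4
916: h=0, probe 0,1,4,9,16 → slot 16
Table: [321, 219, —, —, 751, —, 864, —, 892, 243, —, —, —, 503, 126, —, 916]

16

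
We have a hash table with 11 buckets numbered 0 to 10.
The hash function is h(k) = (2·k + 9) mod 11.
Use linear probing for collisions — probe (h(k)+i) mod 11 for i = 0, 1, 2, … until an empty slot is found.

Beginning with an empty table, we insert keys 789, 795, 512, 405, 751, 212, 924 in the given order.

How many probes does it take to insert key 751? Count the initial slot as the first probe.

3

789: h=3 -> slot 3
795: h=4 -> slot 4
512: h=10 -> slot 10
405: h=5 -> slot 5
751: h=4, probe 4,5,6 -> slot 6
212: h=4, probe 4,5,6,7 -> slot 7
924: h=9 -> slot 9
Table: [_, _, _, 789, 795, 405, 751, 212, _, 924, 512]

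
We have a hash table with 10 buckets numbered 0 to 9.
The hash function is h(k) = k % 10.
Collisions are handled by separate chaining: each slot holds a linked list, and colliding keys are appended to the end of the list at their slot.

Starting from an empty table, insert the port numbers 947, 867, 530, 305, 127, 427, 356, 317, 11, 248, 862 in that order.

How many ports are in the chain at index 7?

Insert 947: h=7, bucket 7 empty → new chain.
Insert 867: h=7, bucket 7 nonempty → append to chain.
Insert 530: h=0, bucket 0 empty → new chain.
Insert 305: h=5, bucket 5 empty → new chain.
Insert 127: h=7, bucket 7 nonempty → append to chain.
Insert 427: h=7, bucket 7 nonempty → append to chain.
Insert 356: h=6, bucket 6 empty → new chain.
Insert 317: h=7, bucket 7 nonempty → append to chain.
Insert 11: h=1, bucket 1 empty → new chain.
Insert 248: h=8, bucket 8 empty → new chain.
Insert 862: h=2, bucket 2 empty → new chain.
Final buckets:
0: 530
1: 11
2: 862
3: -
4: -
5: 305
6: 356
7: 947 -> 867 -> 127 -> 427 -> 317
8: 248
9: -

5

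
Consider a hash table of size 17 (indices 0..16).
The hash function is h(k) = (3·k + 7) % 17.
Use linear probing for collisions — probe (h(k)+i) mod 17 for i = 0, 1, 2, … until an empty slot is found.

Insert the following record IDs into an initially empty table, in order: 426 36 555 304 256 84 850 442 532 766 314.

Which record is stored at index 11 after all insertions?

256

426 hashes to 10; slot 10 is free => place at 10.
36 hashes to 13; slot 13 is free => place at 13.
555 hashes to 6; slot 6 is free => place at 6.
304 hashes to 1; slot 1 is free => place at 1.
256 hashes to 10; 10 taken => place at 11.
84 hashes to 4; slot 4 is free => place at 4.
850 hashes to 7; slot 7 is free => place at 7.
442 hashes to 7; 7 taken => place at 8.
532 hashes to 5; slot 5 is free => place at 5.
766 hashes to 10; 10,11 taken => place at 12.
314 hashes to 14; slot 14 is free => place at 14.
Table: [_, 304, _, _, 84, 532, 555, 850, 442, _, 426, 256, 766, 36, 314, _, _]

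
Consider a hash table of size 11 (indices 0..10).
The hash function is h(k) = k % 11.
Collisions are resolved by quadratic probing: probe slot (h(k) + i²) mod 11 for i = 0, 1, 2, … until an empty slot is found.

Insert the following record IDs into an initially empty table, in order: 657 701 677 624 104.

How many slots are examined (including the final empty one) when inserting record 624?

657: h=8 → slot 8
701: h=8, probe 8,9 → slot 9
677: h=6 → slot 6
624: h=8, probe 8,9,1 → slot 1
104: h=5 → slot 5
Table: [_, 624, _, _, _, 104, 677, _, 657, 701, _]

3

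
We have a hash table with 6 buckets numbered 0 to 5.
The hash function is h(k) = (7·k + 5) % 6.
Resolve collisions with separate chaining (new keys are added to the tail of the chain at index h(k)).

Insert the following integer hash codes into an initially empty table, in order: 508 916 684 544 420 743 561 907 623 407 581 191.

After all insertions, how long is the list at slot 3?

3

508 → bucket 3
916 → bucket 3 (collision)
684 → bucket 5
544 → bucket 3 (collision)
420 → bucket 5 (collision)
743 → bucket 4
561 → bucket 2
907 → bucket 0
623 → bucket 4 (collision)
407 → bucket 4 (collision)
581 → bucket 4 (collision)
191 → bucket 4 (collision)
Final buckets:
0: 907
1: ∅
2: 561
3: 508 -> 916 -> 544
4: 743 -> 623 -> 407 -> 581 -> 191
5: 684 -> 420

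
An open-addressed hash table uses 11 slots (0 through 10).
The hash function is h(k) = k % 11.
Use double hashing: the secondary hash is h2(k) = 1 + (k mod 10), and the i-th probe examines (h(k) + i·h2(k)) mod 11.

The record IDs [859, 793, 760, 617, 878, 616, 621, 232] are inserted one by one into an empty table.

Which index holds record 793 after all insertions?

5

859: h=1 → slot 1
793: h=1, h2=4, probe 1,5 → slot 5
760: h=1, h2=1, probe 1,2 → slot 2
617: h=1, h2=8, probe 1,9 → slot 9
878: h=9, h2=9, probe 9,7 → slot 7
616: h=0 → slot 0
621: h=5, h2=2, probe 5,7,9,0,2,4 → slot 4
232: h=1, h2=3, probe 1,4,7,10 → slot 10
Table: [616, 859, 760, _, 621, 793, _, 878, _, 617, 232]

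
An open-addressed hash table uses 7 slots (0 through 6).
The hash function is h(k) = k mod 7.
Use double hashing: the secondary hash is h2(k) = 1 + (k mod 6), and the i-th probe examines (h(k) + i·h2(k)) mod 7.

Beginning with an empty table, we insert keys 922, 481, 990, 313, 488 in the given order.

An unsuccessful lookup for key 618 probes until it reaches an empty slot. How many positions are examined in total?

3

922 hashes to 5; slot 5 is free => place at 5.
481 hashes to 5, h2=2; 5 taken => place at 0.
990 hashes to 3; slot 3 is free => place at 3.
313 hashes to 5, h2=2; 5,0 taken => place at 2.
488 hashes to 5, h2=3; 5 taken => place at 1.
Table: [481, 488, 313, 990, —, 922, —]
Lookup 618: h=2, h2=1, probe 2,3,4 → slot 4 empty, not found.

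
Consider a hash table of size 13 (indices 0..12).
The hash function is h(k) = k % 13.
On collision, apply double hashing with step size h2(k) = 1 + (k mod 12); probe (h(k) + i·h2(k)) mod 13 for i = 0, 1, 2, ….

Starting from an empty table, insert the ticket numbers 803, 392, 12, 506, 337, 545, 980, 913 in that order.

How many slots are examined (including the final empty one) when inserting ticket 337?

Insert 803: h=10, slot 10 empty -> index 10.
Insert 392: h=2, slot 2 empty -> index 2.
Insert 12: h=12, slot 12 empty -> index 12.
Insert 506: h=12, h2=3, slots 12,2 occupied -> index 5.
Insert 337: h=12, h2=2, slot 12 occupied -> index 1.
Insert 545: h=12, h2=6, slots 12,5 occupied -> index 11.
Insert 980: h=5, h2=9, slots 5,1,10 occupied -> index 6.
Insert 913: h=3, slot 3 empty -> index 3.
Table: [., 337, 392, 913, ., 506, 980, ., ., ., 803, 545, 12]

2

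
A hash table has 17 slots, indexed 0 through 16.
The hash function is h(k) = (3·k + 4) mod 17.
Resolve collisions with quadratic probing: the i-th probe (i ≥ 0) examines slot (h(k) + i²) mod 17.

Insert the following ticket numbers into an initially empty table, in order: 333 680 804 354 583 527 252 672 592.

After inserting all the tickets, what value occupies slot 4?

680

Insert 333: h=0, slot 0 empty => index 0.
Insert 680: h=4, slot 4 empty => index 4.
Insert 804: h=2, slot 2 empty => index 2.
Insert 354: h=12, slot 12 empty => index 12.
Insert 583: h=2, slot 2 occupied => index 3.
Insert 527: h=4, slot 4 occupied => index 5.
Insert 252: h=12, slot 12 occupied => index 13.
Insert 672: h=14, slot 14 empty => index 14.
Insert 592: h=12, slots 12,13 occupied => index 16.
Table: [333, _, 804, 583, 680, 527, _, _, _, _, _, _, 354, 252, 672, _, 592]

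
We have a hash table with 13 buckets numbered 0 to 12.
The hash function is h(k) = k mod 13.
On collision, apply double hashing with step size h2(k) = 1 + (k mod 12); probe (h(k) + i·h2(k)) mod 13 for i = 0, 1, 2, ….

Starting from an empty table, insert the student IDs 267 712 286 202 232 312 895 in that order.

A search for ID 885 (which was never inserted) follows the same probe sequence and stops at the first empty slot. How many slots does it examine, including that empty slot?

3

267 hashes to 7; slot 7 is free => place at 7.
712 hashes to 10; slot 10 is free => place at 10.
286 hashes to 0; slot 0 is free => place at 0.
202 hashes to 7, h2=11; 7 taken => place at 5.
232 hashes to 11; slot 11 is free => place at 11.
312 hashes to 0, h2=1; 0 taken => place at 1.
895 hashes to 11, h2=8; 11 taken => place at 6.
Table: [286, 312, ., ., ., 202, 895, 267, ., ., 712, 232, .]
Lookup 885: h=1, h2=10, probe 1,11,8 → slot 8 empty, not found.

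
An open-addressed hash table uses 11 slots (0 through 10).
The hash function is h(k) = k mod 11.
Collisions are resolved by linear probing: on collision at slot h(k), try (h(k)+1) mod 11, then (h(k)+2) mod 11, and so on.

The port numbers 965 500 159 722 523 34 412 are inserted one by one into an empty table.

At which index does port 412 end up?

10

Insert 965: h=8, slot 8 empty → index 8.
Insert 500: h=5, slot 5 empty → index 5.
Insert 159: h=5, slot 5 occupied → index 6.
Insert 722: h=7, slot 7 empty → index 7.
Insert 523: h=6, slots 6,7,8 occupied → index 9.
Insert 34: h=1, slot 1 empty → index 1.
Insert 412: h=5, slots 5,6,7,8,9 occupied → index 10.
Table: [-, 34, -, -, -, 500, 159, 722, 965, 523, 412]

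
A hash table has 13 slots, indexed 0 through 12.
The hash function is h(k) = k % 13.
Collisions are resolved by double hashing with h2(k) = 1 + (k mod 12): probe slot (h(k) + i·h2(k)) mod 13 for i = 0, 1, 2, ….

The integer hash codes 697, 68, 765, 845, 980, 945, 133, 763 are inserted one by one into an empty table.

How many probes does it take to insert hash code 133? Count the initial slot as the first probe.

3

697 hashes to 8; slot 8 is free → place at 8.
68 hashes to 3; slot 3 is free → place at 3.
765 hashes to 11; slot 11 is free → place at 11.
845 hashes to 0; slot 0 is free → place at 0.
980 hashes to 5; slot 5 is free → place at 5.
945 hashes to 9; slot 9 is free → place at 9.
133 hashes to 3, h2=2; 3,5 taken → place at 7.
763 hashes to 9, h2=8; 9 taken → place at 4.
Table: [845, ∅, ∅, 68, 763, 980, ∅, 133, 697, 945, ∅, 765, ∅]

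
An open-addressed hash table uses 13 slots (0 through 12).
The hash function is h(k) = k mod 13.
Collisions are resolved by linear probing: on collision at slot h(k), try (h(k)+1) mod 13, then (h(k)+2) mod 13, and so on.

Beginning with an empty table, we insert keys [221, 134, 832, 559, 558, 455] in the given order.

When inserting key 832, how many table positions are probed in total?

2

221: h=0 → slot 0
134: h=4 → slot 4
832: h=0, probe 0,1 → slot 1
559: h=0, probe 0,1,2 → slot 2
558: h=12 → slot 12
455: h=0, probe 0,1,2,3 → slot 3
Table: [221, 832, 559, 455, 134, ∅, ∅, ∅, ∅, ∅, ∅, ∅, 558]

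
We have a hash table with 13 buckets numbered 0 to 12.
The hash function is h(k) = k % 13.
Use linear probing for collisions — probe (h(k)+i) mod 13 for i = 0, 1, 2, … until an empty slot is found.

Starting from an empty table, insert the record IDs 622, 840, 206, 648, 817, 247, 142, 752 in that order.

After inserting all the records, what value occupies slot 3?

622 hashes to 11; slot 11 is free → place at 11.
840 hashes to 8; slot 8 is free → place at 8.
206 hashes to 11; 11 taken → place at 12.
648 hashes to 11; 11,12 taken → place at 0.
817 hashes to 11; 11,12,0 taken → place at 1.
247 hashes to 0; 0,1 taken → place at 2.
142 hashes to 12; 12,0,1,2 taken → place at 3.
752 hashes to 11; 11,12,0,1,2,3 taken → place at 4.
Table: [648, 817, 247, 142, 752, ∅, ∅, ∅, 840, ∅, ∅, 622, 206]

142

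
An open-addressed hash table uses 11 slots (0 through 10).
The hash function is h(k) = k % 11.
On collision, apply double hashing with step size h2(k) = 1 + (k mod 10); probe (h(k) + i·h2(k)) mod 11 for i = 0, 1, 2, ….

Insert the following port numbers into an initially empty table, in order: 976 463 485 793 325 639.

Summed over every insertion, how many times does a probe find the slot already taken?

3

976: h=8 -> slot 8
463: h=1 -> slot 1
485: h=1, h2=6, probe 1,7 -> slot 7
793: h=1, h2=4, probe 1,5 -> slot 5
325: h=6 -> slot 6
639: h=1, h2=10, probe 1,0 -> slot 0
Table: [639, 463, -, -, -, 793, 325, 485, 976, -, -]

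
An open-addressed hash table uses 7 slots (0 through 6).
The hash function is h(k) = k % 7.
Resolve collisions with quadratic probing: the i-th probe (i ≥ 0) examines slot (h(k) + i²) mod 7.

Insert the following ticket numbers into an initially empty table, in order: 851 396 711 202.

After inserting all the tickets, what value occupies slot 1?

711

851 hashes to 4; slot 4 is free -> place at 4.
396 hashes to 4; 4 taken -> place at 5.
711 hashes to 4; 4,5 taken -> place at 1.
202 hashes to 6; slot 6 is free -> place at 6.
Table: [., 711, ., ., 851, 396, 202]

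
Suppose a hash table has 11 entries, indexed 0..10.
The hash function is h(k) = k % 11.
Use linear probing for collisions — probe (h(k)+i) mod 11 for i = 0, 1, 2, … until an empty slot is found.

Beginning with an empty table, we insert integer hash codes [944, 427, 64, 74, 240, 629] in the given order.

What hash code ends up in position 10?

944 hashes to 9; slot 9 is free => place at 9.
427 hashes to 9; 9 taken => place at 10.
64 hashes to 9; 9,10 taken => place at 0.
74 hashes to 8; slot 8 is free => place at 8.
240 hashes to 9; 9,10,0 taken => place at 1.
629 hashes to 2; slot 2 is free => place at 2.
Table: [64, 240, 629, —, —, —, —, —, 74, 944, 427]

427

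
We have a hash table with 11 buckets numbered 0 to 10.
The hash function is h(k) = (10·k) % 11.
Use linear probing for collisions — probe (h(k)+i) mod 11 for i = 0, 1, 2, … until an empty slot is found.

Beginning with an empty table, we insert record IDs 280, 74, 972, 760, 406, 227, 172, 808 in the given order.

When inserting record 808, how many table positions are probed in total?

3

Insert 280: h=6, slot 6 empty => index 6.
Insert 74: h=3, slot 3 empty => index 3.
Insert 972: h=7, slot 7 empty => index 7.
Insert 760: h=10, slot 10 empty => index 10.
Insert 406: h=1, slot 1 empty => index 1.
Insert 227: h=4, slot 4 empty => index 4.
Insert 172: h=4, slot 4 occupied => index 5.
Insert 808: h=6, slots 6,7 occupied => index 8.
Table: [_, 406, _, 74, 227, 172, 280, 972, 808, _, 760]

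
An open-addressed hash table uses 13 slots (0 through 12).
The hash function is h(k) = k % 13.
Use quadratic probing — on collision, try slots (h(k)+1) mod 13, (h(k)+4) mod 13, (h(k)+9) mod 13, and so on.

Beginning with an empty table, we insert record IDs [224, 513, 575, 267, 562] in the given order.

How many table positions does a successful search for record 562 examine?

224: h=3 -> slot 3
513: h=6 -> slot 6
575: h=3, probe 3,4 -> slot 4
267: h=7 -> slot 7
562: h=3, probe 3,4,7,12 -> slot 12
Table: [-, -, -, 224, 575, -, 513, 267, -, -, -, -, 562]
Lookup 562: h=3, probe 3,4,7,12 → found at 12.

4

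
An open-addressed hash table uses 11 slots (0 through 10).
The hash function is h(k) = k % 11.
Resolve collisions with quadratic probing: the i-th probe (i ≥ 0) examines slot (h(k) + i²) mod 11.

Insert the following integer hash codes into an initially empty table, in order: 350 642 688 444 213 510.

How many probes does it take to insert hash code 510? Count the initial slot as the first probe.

Insert 350: h=9, slot 9 empty -> index 9.
Insert 642: h=4, slot 4 empty -> index 4.
Insert 688: h=6, slot 6 empty -> index 6.
Insert 444: h=4, slot 4 occupied -> index 5.
Insert 213: h=4, slots 4,5 occupied -> index 8.
Insert 510: h=4, slots 4,5,8 occupied -> index 2.
Table: [—, —, 510, —, 642, 444, 688, —, 213, 350, —]

4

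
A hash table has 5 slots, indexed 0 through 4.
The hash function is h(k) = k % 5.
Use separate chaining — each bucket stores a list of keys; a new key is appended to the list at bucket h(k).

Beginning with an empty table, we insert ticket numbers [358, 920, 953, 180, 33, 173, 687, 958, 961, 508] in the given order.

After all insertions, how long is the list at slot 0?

358 → bucket 3
920 → bucket 0
953 → bucket 3 (collision)
180 → bucket 0 (collision)
33 → bucket 3 (collision)
173 → bucket 3 (collision)
687 → bucket 2
958 → bucket 3 (collision)
961 → bucket 1
508 → bucket 3 (collision)
Final buckets:
0: 920 -> 180
1: 961
2: 687
3: 358 -> 953 -> 33 -> 173 -> 958 -> 508
4: -

2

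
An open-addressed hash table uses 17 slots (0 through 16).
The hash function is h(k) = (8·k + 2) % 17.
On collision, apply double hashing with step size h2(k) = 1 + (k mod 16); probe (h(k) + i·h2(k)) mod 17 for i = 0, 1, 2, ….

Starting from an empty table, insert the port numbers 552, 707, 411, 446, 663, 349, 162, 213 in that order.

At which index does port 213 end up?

Insert 552: h=15, slot 15 empty => index 15.
Insert 707: h=14, slot 14 empty => index 14.
Insert 411: h=9, slot 9 empty => index 9.
Insert 446: h=0, slot 0 empty => index 0.
Insert 663: h=2, slot 2 empty => index 2.
Insert 349: h=6, slot 6 empty => index 6.
Insert 162: h=6, h2=3, slots 6,9 occupied => index 12.
Insert 213: h=6, h2=6, slots 6,12 occupied => index 1.
Table: [446, 213, 663, -, -, -, 349, -, -, 411, -, -, 162, -, 707, 552, -]

1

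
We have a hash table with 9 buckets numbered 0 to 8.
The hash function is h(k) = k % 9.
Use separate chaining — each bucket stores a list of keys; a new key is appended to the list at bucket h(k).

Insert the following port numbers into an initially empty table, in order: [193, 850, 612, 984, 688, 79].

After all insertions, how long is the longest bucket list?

Insert 193: h=4, bucket 4 empty -> new chain.
Insert 850: h=4, bucket 4 nonempty -> append to chain.
Insert 612: h=0, bucket 0 empty -> new chain.
Insert 984: h=3, bucket 3 empty -> new chain.
Insert 688: h=4, bucket 4 nonempty -> append to chain.
Insert 79: h=7, bucket 7 empty -> new chain.
Final buckets:
0: 612
1: —
2: —
3: 984
4: 193 -> 850 -> 688
5: —
6: —
7: 79
8: —

3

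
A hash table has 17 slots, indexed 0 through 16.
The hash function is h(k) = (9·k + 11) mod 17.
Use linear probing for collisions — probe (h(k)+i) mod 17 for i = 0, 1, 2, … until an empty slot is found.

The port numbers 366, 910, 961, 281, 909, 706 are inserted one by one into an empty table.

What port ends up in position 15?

909

Insert 366: h=7, slot 7 empty → index 7.
Insert 910: h=7, slot 7 occupied → index 8.
Insert 961: h=7, slots 7,8 occupied → index 9.
Insert 281: h=7, slots 7,8,9 occupied → index 10.
Insert 909: h=15, slot 15 empty → index 15.
Insert 706: h=7, slots 7,8,9,10 occupied → index 11.
Table: [—, —, —, —, —, —, —, 366, 910, 961, 281, 706, —, —, —, 909, —]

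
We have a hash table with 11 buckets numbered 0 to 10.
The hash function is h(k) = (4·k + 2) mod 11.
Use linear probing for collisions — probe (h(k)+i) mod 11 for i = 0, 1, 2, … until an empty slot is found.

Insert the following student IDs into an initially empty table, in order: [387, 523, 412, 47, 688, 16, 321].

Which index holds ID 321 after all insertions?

Insert 387: h=10, slot 10 empty → index 10.
Insert 523: h=4, slot 4 empty → index 4.
Insert 412: h=0, slot 0 empty → index 0.
Insert 47: h=3, slot 3 empty → index 3.
Insert 688: h=4, slot 4 occupied → index 5.
Insert 16: h=0, slot 0 occupied → index 1.
Insert 321: h=10, slots 10,0,1 occupied → index 2.
Table: [412, 16, 321, 47, 523, 688, ., ., ., ., 387]

2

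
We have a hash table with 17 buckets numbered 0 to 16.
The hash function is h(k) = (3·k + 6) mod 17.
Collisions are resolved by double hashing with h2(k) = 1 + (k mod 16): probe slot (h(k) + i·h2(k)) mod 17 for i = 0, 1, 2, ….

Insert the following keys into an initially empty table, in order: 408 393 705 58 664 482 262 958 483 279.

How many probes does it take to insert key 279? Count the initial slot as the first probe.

2

Insert 408: h=6, slot 6 empty => index 6.
Insert 393: h=12, slot 12 empty => index 12.
Insert 705: h=13, slot 13 empty => index 13.
Insert 58: h=10, slot 10 empty => index 10.
Insert 664: h=9, slot 9 empty => index 9.
Insert 482: h=7, slot 7 empty => index 7.
Insert 262: h=10, h2=7, slot 10 occupied => index 0.
Insert 958: h=7, h2=15, slot 7 occupied => index 5.
Insert 483: h=10, h2=4, slot 10 occupied => index 14.
Insert 279: h=10, h2=8, slot 10 occupied => index 1.
Table: [262, 279, _, _, _, 958, 408, 482, _, 664, 58, _, 393, 705, 483, _, _]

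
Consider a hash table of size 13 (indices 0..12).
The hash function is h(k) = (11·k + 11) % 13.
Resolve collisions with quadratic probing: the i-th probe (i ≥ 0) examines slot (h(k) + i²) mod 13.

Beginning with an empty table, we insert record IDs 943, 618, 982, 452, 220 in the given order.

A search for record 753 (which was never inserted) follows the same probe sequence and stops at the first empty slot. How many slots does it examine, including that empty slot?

943: h=10 => slot 10
618: h=10, probe 10,11 => slot 11
982: h=10, probe 10,11,1 => slot 1
452: h=4 => slot 4
220: h=0 => slot 0
Table: [220, 982, -, -, 452, -, -, -, -, -, 943, 618, -]
Lookup 753: h=0, probe 0,1,4,9 → slot 9 empty, not found.

4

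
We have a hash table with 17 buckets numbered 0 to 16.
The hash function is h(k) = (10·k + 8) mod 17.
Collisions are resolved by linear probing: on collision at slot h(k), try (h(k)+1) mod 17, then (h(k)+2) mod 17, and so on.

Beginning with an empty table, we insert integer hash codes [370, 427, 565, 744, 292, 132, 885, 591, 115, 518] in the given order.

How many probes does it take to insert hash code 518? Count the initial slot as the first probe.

6

370 hashes to 2; slot 2 is free => place at 2.
427 hashes to 11; slot 11 is free => place at 11.
565 hashes to 14; slot 14 is free => place at 14.
744 hashes to 2; 2 taken => place at 3.
292 hashes to 4; slot 4 is free => place at 4.
132 hashes to 2; 2,3,4 taken => place at 5.
885 hashes to 1; slot 1 is free => place at 1.
591 hashes to 2; 2,3,4,5 taken => place at 6.
115 hashes to 2; 2,3,4,5,6 taken => place at 7.
518 hashes to 3; 3,4,5,6,7 taken => place at 8.
Table: [_, 885, 370, 744, 292, 132, 591, 115, 518, _, _, 427, _, _, 565, _, _]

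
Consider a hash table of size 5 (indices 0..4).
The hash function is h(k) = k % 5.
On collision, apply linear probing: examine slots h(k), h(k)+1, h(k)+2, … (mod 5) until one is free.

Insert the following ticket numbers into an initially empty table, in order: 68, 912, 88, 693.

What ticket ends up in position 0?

68 hashes to 3; slot 3 is free -> place at 3.
912 hashes to 2; slot 2 is free -> place at 2.
88 hashes to 3; 3 taken -> place at 4.
693 hashes to 3; 3,4 taken -> place at 0.
Table: [693, -, 912, 68, 88]

693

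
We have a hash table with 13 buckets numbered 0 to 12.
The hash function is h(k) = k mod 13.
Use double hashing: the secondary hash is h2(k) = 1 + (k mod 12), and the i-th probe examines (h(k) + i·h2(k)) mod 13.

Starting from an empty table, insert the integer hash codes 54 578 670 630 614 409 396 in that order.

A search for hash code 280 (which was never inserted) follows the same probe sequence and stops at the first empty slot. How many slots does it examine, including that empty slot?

54 hashes to 2; slot 2 is free → place at 2.
578 hashes to 6; slot 6 is free → place at 6.
670 hashes to 7; slot 7 is free → place at 7.
630 hashes to 6, h2=7; 6 taken → place at 0.
614 hashes to 3; slot 3 is free → place at 3.
409 hashes to 6, h2=2; 6 taken → place at 8.
396 hashes to 6, h2=1; 6,7,8 taken → place at 9.
Table: [630, -, 54, 614, -, -, 578, 670, 409, 396, -, -, -]
Lookup 280: h=7, h2=5, probe 7,12 → slot 12 empty, not found.

2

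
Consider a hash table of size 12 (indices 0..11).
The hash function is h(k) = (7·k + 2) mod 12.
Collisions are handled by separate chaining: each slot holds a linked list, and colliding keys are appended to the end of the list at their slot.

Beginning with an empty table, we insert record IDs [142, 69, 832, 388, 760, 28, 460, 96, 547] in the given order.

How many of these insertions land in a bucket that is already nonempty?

Insert 142: h=0, bucket 0 empty -> new chain.
Insert 69: h=5, bucket 5 empty -> new chain.
Insert 832: h=6, bucket 6 empty -> new chain.
Insert 388: h=6, bucket 6 nonempty -> append to chain.
Insert 760: h=6, bucket 6 nonempty -> append to chain.
Insert 28: h=6, bucket 6 nonempty -> append to chain.
Insert 460: h=6, bucket 6 nonempty -> append to chain.
Insert 96: h=2, bucket 2 empty -> new chain.
Insert 547: h=3, bucket 3 empty -> new chain.
Final buckets:
0: 142
1: -
2: 96
3: 547
4: -
5: 69
6: 832 -> 388 -> 760 -> 28 -> 460
7: -
8: -
9: -
10: -
11: -

4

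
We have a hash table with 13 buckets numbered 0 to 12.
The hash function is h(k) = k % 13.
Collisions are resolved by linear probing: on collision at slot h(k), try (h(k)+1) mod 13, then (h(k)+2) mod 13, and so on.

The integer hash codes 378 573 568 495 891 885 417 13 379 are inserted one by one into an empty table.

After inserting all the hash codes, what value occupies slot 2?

378: h=1 → slot 1
573: h=1, probe 1,2 → slot 2
568: h=9 → slot 9
495: h=1, probe 1,2,3 → slot 3
891: h=7 → slot 7
885: h=1, probe 1,2,3,4 → slot 4
417: h=1, probe 1,2,3,4,5 → slot 5
13: h=0 → slot 0
379: h=2, probe 2,3,4,5,6 → slot 6
Table: [13, 378, 573, 495, 885, 417, 379, 891, -, 568, -, -, -]

573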